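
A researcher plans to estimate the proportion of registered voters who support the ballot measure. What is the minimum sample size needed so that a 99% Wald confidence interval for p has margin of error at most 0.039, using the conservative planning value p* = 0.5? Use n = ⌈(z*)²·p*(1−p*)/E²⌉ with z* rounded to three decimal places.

n = 1091

The 99% critical value is z* = 2.576.
p*(1−p*) = 0.50·0.50 = 0.2500.
Required n before rounding: 6.635776 × 0.2500 / 0.039² = 1090.693.
⌈1090.693⌉ = 1091.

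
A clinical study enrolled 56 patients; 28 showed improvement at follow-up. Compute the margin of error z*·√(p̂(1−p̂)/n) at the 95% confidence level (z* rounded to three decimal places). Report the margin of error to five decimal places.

Sample proportion p̂ = 28/56 = 0.50000.
SE(p̂) = √(0.50000·0.50000/56) = 0.066815.
The 95% critical value is z* = 1.960.
So ME = 0.13096.

ME = 0.13096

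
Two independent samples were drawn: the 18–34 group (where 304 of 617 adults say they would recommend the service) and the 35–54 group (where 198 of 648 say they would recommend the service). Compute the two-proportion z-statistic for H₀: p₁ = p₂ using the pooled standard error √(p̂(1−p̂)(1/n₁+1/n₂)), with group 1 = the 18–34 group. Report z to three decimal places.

p̂₁ = 304/617 = 0.49271, p̂₂ = 198/648 = 0.30556.
Pooling: p̂ = 502/1265 = 0.39684.
Pooled SE = √[0.2393576·0.00316396] ≈ 0.027519.
z = (p̂₁ − p̂₂)/SE = (0.49271 − 0.30556)/0.027519 = 0.18715/0.027519 = 6.801.

z = 6.801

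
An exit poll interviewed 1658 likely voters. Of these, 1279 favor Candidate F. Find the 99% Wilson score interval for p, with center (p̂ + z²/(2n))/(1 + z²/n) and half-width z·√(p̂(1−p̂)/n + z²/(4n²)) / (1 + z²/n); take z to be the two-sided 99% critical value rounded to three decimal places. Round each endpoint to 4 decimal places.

p̂ = 1279/1658 = 0.77141; z = 2.576, so z² = 6.635776.
1 + z²/n = 1.004002.
Center = (0.77141 + 0.002001)/1.004002 = 0.77033.
Radicand: p̂(1−p̂)/n + z²/(4n²) = 0.000106355 + 0.000000603 = 0.000106958.
Half-width = z·√(radicand)/denom = 2.576·0.010342/1.004002 = 0.02653.
Interval: 0.77033 ± 0.02653 → (0.7438, 0.7969).

(0.7438, 0.7969)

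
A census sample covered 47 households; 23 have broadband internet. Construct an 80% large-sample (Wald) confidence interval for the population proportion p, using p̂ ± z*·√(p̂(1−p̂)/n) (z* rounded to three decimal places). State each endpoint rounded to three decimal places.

With x = 23 successes in n = 47, p̂ = 0.48936.
Standard error of p̂: √(0.249887/47) = √0.005316741 = 0.072916.
z* = 1.282 at the 80% level.
Margin of error: 1.282 × 0.072916 = 0.09348.
Interval: 0.48936 ± 0.09348 → (0.396, 0.583).

(0.396, 0.583)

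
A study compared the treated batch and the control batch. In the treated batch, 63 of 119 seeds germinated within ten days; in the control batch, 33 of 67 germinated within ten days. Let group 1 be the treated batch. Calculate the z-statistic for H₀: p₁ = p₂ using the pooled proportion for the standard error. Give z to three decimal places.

p̂₁ = 63/119 = 0.52941, p̂₂ = 33/67 = 0.49254.
Pooling: p̂ = 96/186 = 0.51613.
Pooled SE = √[0.2497399·0.02332873] ≈ 0.076329.
z = (p̂₁ − p̂₂)/SE = (0.52941 − 0.49254)/0.076329 = 0.03687/0.076329 = 0.483.

z = 0.483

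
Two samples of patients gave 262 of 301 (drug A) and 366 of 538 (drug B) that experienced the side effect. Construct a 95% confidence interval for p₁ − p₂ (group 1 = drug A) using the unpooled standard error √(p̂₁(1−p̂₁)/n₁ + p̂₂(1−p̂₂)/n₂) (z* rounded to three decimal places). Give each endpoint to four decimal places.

p̂₁ = 0.87043, p̂₂ = 0.68030, so the observed difference is 0.19013.
SE = √(0.000374685 + 0.000404262) = √0.000778947 = 0.027910.
z* = 1.960 at the 95% level. Margin = 1.960·0.027910 = 0.05470.
So the interval runs from 0.1354 to 0.2448.

(0.1354, 0.2448)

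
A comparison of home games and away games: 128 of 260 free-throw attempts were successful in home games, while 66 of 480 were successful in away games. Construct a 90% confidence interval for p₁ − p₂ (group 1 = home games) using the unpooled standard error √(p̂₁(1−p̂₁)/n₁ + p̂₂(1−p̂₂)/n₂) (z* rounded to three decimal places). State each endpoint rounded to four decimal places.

(0.2976, 0.4120)

p̂₁ = 128/260 = 0.49231, p̂₂ = 66/480 = 0.13750; p̂₁ − p̂₂ = 0.35481.
Unpooled SE = √(p̂₁(1−p̂₁)/n₁ + p̂₂(1−p̂₂)/n₂) = √(0.000961311 + 0.000247070) = 0.034762.
z* = 1.645 at the 90% level. Margin of error = 0.05718.
So the interval runs from 0.2976 to 0.4120.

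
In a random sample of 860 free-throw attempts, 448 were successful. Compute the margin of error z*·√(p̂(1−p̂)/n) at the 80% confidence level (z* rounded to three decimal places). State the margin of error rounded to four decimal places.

p̂ = 448/860 = 0.52093.
SE(p̂) = √(0.52093·0.47907/860) = 0.017035.
For 80% confidence, z* = 1.282.
Margin of error = z*·SE = 1.282 × 0.017035 = 0.0218.

ME = 0.0218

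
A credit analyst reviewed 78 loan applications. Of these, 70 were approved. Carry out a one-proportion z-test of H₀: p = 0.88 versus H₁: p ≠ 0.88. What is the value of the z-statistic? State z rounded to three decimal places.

p̂ = 70/78 = 0.89744.
Under H₀, SE = √(p₀(1−p₀)/n) = √(0.88·0.12/78) = √0.001353846 = 0.036795.
Test statistic: z = 0.01744/0.036795 = 0.474.

z = 0.474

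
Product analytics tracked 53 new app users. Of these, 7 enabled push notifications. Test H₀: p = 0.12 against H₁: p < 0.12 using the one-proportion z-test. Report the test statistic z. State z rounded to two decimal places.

z = 0.27

With x = 7 successes in n = 53, p̂ = 0.13208.
Under H₀, SE = √(p₀(1−p₀)/n) = √(0.12·0.88/53) = √0.001992453 = 0.044637.
z = (0.13208 − 0.12)/0.044637 = 0.01208/0.044637 = 0.27.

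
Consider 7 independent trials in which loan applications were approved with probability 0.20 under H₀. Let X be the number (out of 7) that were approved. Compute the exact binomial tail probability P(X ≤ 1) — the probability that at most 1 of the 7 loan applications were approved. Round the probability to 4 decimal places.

P = 0.5767

X is binomial with n = 7 and p = 0.20.
P(X ≤ 1) = C(7,0)·0.20^0·0.80^7 + C(7,1)·0.20^1·0.80^6.
= 0.209715 + 0.367002 = 0.5767.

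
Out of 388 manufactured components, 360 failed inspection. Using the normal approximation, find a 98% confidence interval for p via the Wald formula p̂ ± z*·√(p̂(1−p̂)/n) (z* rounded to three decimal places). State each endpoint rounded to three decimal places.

With x = 360 successes in n = 388, p̂ = 0.92784.
SE(p̂) = √(0.92784·0.07216/388) = 0.013137.
The 98% critical value is z* = 2.326.
Margin = 2.326·0.013137 = 0.03056.
Interval: 0.92784 ± 0.03056 → (0.897, 0.958).

(0.897, 0.958)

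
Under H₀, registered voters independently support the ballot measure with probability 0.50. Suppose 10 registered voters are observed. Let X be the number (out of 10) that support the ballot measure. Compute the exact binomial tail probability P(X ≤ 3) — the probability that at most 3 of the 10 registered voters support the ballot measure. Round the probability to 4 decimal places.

X ~ Binomial(n=10, p=0.50).
P(X ≤ 3) = C(10,0)·0.50^0·0.50^10 + C(10,1)·0.50^1·0.50^9 + C(10,2)·0.50^2·0.50^8 + C(10,3)·0.50^3·0.50^7.
= 0.000977 + 0.009766 + 0.043945 + 0.117188 = 0.1719.

P = 0.1719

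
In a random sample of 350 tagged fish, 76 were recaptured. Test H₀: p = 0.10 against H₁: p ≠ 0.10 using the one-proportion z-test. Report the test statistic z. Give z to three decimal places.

Sample proportion p̂ = 76/350 = 0.21714.
Under H₀, SE = √(p₀(1−p₀)/n) = √(0.10·0.90/350) = √0.000257143 = 0.016036.
z = (p̂ − p₀)/SE = (0.21714 − 0.10)/0.016036 = 7.305.

z = 7.305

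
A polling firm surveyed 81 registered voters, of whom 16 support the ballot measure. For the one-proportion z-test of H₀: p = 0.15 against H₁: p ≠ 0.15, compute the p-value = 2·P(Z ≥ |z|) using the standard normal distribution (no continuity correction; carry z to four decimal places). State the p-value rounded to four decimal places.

p-value = 0.2309

Sample proportion p̂ = 16/81 = 0.19753.
Under H₀, SE = √(p₀(1−p₀)/n) = √(0.15·0.85/81) = √0.001574074 = 0.039675.
z = (p̂ − p₀)/SE = (16/81 − 0.15)/0.039675 ≈ 1.1980.
p-value = 2·P(Z ≥ |z|) with z = 1.1980 → 0.2309.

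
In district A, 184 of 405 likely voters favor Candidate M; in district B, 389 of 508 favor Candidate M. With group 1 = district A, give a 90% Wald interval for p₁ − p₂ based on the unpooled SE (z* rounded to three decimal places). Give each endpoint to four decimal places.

(-0.3625, -0.2603)

p̂₁ = 184/405 = 0.45432, p̂₂ = 389/508 = 0.76575; p̂₁ − p̂₂ = -0.31143.
Unpooled SE = √(p̂₁(1−p̂₁)/n₁ + p̂₂(1−p̂₂)/n₂) = √(0.000612132 + 0.000353106) = 0.031068.
z* = 1.645 at the 90% level. Margin = 1.645·0.031068 = 0.05111.
CI: -0.31143 ± 0.05111 = (-0.3625, -0.2603).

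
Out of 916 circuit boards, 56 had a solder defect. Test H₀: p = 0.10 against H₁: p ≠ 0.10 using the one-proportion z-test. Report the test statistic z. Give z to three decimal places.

z = -3.921

With x = 56 successes in n = 916, p̂ = 0.06114.
Null standard error: √(0.10·0.90/916) = √0.000098253 = 0.009912.
Test statistic: z = -0.03886/0.009912 = -3.921.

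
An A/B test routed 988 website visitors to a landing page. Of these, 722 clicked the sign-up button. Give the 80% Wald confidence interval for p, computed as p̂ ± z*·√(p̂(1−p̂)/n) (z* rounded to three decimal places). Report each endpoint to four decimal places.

The sample proportion is 722/988 = 0.73077.
SE = √(p̂(1−p̂)/n) = √(0.196746/988) = 0.014112.
z* = 1.282 at the 80% level.
Margin = 1.282·0.014112 = 0.01809.
So the interval runs from 0.7127 to 0.7489.

(0.7127, 0.7489)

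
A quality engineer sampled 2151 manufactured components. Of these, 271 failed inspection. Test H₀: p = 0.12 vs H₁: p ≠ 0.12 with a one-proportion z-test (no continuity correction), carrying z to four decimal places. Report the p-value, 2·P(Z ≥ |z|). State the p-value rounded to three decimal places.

p-value = 0.393

p̂ = 271/2151 = 0.12599.
SE₀ = √(0.12·0.88/2151) = 0.007007.
Test statistic (full precision, shown to 4 dp): z = (271/2151 − 0.12)/SE₀ ≈ 0.8546.
From the standard normal, 2·P(Z ≥ |z|) = 0.393.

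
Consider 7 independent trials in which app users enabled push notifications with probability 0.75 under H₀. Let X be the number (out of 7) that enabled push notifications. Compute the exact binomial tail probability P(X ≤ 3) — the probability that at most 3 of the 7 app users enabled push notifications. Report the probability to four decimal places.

P = 0.0706

X ~ Binomial(n=7, p=0.75).
P(X ≤ 3) = C(7,0)·0.75^0·0.25^7 + C(7,1)·0.75^1·0.25^6 + C(7,2)·0.75^2·0.25^5 + C(7,3)·0.75^3·0.25^4.
= 0.000061 + 0.001282 + 0.011536 + 0.057678 = 0.0706.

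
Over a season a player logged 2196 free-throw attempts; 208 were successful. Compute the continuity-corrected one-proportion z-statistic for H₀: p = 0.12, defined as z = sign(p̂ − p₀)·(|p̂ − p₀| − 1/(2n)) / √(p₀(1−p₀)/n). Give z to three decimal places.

The sample proportion is 208/2196 = 0.09472. p̂ − p₀ = -0.025282.
Continuity correction 1/(2n) = 1/4392 = 0.000228.
Corrected numerator: |-0.025282| − 0.000228 = 0.025054.
SE₀ = √(0.12·0.88/2196) = 0.006935.
z = (−)0.025054/0.006935 = -3.613.

z = -3.613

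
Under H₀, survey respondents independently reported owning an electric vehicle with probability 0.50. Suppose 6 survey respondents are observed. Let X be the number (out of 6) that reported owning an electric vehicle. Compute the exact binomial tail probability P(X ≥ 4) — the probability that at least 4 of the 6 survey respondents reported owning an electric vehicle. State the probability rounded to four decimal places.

P = 0.3438

X is binomial with n = 6 and p = 0.50.
P(X ≥ 4) = C(6,4)·0.50^4·0.50^2 + C(6,5)·0.50^5·0.50^1 + C(6,6)·0.50^6·0.50^0.
= 0.234375 + 0.093750 + 0.015625 = 0.3438.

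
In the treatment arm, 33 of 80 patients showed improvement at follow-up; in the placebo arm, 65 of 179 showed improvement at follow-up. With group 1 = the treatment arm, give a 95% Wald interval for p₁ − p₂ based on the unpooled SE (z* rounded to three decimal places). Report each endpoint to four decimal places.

p̂₁ = 33/80 = 0.41250, p̂₂ = 65/179 = 0.36313; p̂₁ − p̂₂ = 0.04937.
SE = √(0.003029297 + 0.001291990) = √0.004321287 = 0.065736.
For 95% confidence, z* = 1.960. Margin = 1.960·0.065736 = 0.12884.
Interval: 0.04937 ± 0.12884 → (-0.0795, 0.1782).

(-0.0795, 0.1782)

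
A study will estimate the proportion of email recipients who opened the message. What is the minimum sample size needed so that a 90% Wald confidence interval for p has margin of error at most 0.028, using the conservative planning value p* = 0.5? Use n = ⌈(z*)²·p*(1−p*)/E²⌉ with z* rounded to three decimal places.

n = 863

The 90% critical value is z* = 1.645.
p*(1−p*) = 0.50·0.50 = 0.2500.
(z*)²·p*(1−p*)/E² = 2.706025·0.2500/0.000784 = 862.891.
Rounding up, n = 863.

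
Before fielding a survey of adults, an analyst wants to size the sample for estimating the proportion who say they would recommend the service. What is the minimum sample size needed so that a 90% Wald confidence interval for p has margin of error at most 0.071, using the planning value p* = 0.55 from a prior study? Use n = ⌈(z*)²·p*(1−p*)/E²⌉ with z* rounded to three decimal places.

n = 133

z* = 1.645 at the 90% level.
p*(1−p*) = 0.55·0.45 = 0.2475.
(z*)²·p*(1−p*)/E² = 2.706025·0.2475/0.005041 = 132.859.
Rounding up, n = 133.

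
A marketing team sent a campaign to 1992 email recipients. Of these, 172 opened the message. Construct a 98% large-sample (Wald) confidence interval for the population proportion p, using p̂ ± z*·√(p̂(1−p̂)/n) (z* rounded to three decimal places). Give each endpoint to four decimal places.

The sample proportion is 172/1992 = 0.08635.
SE(p̂) = √(0.08635·0.91365/1992) = 0.006293.
z* = 2.326 at the 98% level.
Margin = 2.326·0.006293 = 0.01464.
CI: 0.08635 ± 0.01464 = (0.0717, 0.1010).

(0.0717, 0.1010)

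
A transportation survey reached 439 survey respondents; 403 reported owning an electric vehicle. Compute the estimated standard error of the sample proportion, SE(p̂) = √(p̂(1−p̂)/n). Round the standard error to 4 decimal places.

SE = 0.0131

p̂ = 403/439 = 0.91800.
p̂(1−p̂) = 0.075276.
Dividing by n and taking the root: √0.000171472 = 0.0131.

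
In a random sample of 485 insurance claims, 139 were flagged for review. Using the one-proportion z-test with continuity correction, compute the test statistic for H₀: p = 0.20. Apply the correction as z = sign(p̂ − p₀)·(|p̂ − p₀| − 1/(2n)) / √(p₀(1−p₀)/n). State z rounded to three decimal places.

z = 4.711

p̂ = 139/485 = 0.28660. p̂ − p₀ = 0.086598.
1/(2n) = 0.001031.
Corrected numerator: |0.086598| − 0.001031 = 0.085567.
Under H₀, SE = √(p₀(1−p₀)/n) = √(0.20·0.80/485) = √0.000329897 = 0.018163.
z = +0.085567/0.018163 = 4.711.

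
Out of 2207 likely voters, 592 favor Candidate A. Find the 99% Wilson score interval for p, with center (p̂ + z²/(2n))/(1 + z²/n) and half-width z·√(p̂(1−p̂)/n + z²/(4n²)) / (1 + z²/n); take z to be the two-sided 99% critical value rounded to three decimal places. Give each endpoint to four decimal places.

Here p̂ = 592/2207 = 0.26824 and z = 2.576 (z² = 6.635776).
Denominator 1 + z²/n = 1 + 6.635776/2207 = 1.003007.
Center = (0.26824 + 0.001503)/1.003007 = 0.26893.
Radicand: p̂(1−p̂)/n + z²/(4n²) = 0.000088938 + 0.000000341 = 0.000089279.
Half-width = 2.576·√0.000089279/1.003007 = 0.02427.
Interval: 0.26893 ± 0.02427 → (0.2447, 0.2932).

(0.2447, 0.2932)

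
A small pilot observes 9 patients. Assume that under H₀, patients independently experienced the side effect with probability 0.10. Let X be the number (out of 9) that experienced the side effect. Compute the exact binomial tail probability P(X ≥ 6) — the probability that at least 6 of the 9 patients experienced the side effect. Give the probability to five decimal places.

P = 0.00006

X is binomial with n = 9 and p = 0.10.
P(X ≥ 6) = C(9,6)·0.10^6·0.90^3 + C(9,7)·0.10^7·0.90^2 + C(9,8)·0.10^8·0.90^1 + C(9,9)·0.10^9·0.90^0.
= 0.000061 + 0.000003 + 0.000000 + 0.000000 = 0.00006.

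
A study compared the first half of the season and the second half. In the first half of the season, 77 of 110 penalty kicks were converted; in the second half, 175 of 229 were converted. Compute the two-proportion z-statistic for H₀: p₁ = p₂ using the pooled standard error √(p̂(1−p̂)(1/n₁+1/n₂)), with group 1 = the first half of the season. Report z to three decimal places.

z = -1.267

Sample proportions: p̂₁ = 77/110 = 0.70000 and p̂₂ = 175/229 = 0.76419.
Pooled p̂ = (77+175)/(110+229) = 252/339 = 0.74336.
Pooled SE = √[0.1907745·0.01345772] ≈ 0.050669.
z = -0.06419/0.050669 = -1.267.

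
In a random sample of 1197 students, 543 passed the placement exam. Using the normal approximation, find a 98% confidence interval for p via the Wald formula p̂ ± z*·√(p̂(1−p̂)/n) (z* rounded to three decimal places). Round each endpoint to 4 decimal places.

(0.4202, 0.4871)

With x = 543 successes in n = 1197, p̂ = 0.45363.
SE = √(p̂(1−p̂)/n) = √(0.247850/1197) = 0.014390.
For 98% confidence, z* = 2.326.
Margin = 2.326·0.014390 = 0.03347.
So the interval runs from 0.4202 to 0.4871.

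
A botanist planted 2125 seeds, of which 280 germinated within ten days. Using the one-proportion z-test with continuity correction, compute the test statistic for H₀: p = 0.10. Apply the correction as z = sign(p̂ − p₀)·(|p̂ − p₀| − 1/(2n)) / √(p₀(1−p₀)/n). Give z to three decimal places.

Sample proportion p̂ = 280/2125 = 0.13176. p̂ − p₀ = 0.031765.
Continuity correction 1/(2n) = 1/4250 = 0.000235.
Corrected numerator: |0.031765| − 0.000235 = 0.031530.
Under H₀, SE = √(p₀(1−p₀)/n) = √(0.10·0.90/2125) = √0.000042353 = 0.006508.
z = (+)0.031530/0.006508 = 4.845.

z = 4.845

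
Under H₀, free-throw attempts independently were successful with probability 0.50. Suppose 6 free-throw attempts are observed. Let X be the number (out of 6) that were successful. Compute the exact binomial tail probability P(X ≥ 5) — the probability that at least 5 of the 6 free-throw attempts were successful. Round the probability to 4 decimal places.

X is binomial with n = 6 and p = 0.50.
P(X ≥ 5) = C(6,5)·0.50^5·0.50^1 + C(6,6)·0.50^6·0.50^0.
= 0.093750 + 0.015625 = 0.1094.

P = 0.1094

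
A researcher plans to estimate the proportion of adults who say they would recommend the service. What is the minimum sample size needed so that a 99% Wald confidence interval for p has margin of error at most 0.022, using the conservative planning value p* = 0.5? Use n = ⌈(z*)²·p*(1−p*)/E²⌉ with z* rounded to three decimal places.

n = 3428

The 99% critical value is z* = 2.576.
p*(1−p*) = 0.50·0.50 = 0.2500.
(z*)²·p*(1−p*)/E² = 6.635776·0.2500/0.000484 = 3427.570.
⌈3427.570⌉ = 3428.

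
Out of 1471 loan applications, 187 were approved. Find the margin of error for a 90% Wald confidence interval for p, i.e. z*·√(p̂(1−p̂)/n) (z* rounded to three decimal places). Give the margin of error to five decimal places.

Sample proportion p̂ = 187/1471 = 0.12712.
SE(p̂) = √(0.12712·0.87288/1471) = 0.008685.
z* = 1.645 at the 90% level.
So ME = 0.01429.

ME = 0.01429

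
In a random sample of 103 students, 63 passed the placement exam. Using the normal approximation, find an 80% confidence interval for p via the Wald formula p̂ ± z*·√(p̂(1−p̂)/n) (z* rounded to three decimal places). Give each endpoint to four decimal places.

(0.5501, 0.6732)

With x = 63 successes in n = 103, p̂ = 0.61165.
SE(p̂) = √(0.61165·0.38835/103) = 0.048022.
The 80% critical value is z* = 1.282.
Margin of error: 1.282 × 0.048022 = 0.06156.
So the interval runs from 0.5501 to 0.6732.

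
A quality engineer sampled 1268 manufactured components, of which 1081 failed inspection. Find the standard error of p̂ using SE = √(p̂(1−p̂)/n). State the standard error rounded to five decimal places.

SE = 0.00996

The sample proportion is 1081/1268 = 0.85252.
p̂(1−p̂) = 0.85252·0.14748 = 0.125730.
Dividing by n and taking the root: √0.000099156 = 0.00996.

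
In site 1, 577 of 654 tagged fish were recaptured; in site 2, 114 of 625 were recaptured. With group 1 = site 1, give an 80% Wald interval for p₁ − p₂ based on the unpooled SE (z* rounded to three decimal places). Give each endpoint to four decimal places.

(0.6743, 0.7254)

p̂₁ = 0.88226, p̂₂ = 0.18240, so the observed difference is 0.69986.
Unpooled SE = √(p̂₁(1−p̂₁)/n₁ + p̂₂(1−p̂₂)/n₂) = √(0.000158830 + 0.000238608) = 0.019936.
For 80% confidence, z* = 1.282. Margin = 1.282·0.019936 = 0.02556.
Interval: 0.69986 ± 0.02556 → (0.6743, 0.7254).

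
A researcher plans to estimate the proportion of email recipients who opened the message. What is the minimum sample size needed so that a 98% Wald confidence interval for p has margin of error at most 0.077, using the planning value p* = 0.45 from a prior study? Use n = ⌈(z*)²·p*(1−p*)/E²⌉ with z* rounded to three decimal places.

n = 226

The 98% critical value is z* = 2.326.
p*(1−p*) = 0.45·0.55 = 0.2475.
(z*)²·p*(1−p*)/E² = 5.410276·0.2475/0.005929 = 225.846.
Rounding up, n = 226.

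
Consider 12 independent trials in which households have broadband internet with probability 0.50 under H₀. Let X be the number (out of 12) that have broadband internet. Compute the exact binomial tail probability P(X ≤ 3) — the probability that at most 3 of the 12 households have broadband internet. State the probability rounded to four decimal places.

X ~ Binomial(n=12, p=0.50).
P(X ≤ 3) = C(12,0)·0.50^0·0.50^12 + C(12,1)·0.50^1·0.50^11 + C(12,2)·0.50^2·0.50^10 + C(12,3)·0.50^3·0.50^9.
= 0.000244 + 0.002930 + 0.016113 + 0.053711 = 0.0730.

P = 0.0730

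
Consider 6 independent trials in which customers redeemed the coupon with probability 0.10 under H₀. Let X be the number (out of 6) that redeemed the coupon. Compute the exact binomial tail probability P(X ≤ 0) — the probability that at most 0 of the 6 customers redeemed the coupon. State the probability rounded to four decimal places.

P = 0.5314

X ~ Binomial(n=6, p=0.10).
P(X ≤ 0) = C(6,0)·0.10^0·0.90^6.
= 0.531441 = 0.5314.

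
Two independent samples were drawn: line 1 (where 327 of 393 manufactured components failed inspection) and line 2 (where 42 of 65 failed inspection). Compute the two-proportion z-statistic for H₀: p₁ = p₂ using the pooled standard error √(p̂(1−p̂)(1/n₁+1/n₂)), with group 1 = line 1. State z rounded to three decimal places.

Sample proportions: p̂₁ = 327/393 = 0.83206 and p̂₂ = 42/65 = 0.64615.
Pooling: p̂ = 369/458 = 0.80568.
Pooled SE = √[0.1565617·0.01792914] ≈ 0.052981.
z = (p̂₁ − p̂₂)/SE = (0.83206 − 0.64615)/0.052981 = 0.18591/0.052981 = 3.509.

z = 3.509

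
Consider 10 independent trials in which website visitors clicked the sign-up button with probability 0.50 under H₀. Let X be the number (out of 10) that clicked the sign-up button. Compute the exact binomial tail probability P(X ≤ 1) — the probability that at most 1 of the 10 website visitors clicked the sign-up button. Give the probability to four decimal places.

X ~ Binomial(n=10, p=0.50).
P(X ≤ 1) = C(10,0)·0.50^0·0.50^10 + C(10,1)·0.50^1·0.50^9.
= 0.000977 + 0.009766 = 0.0107.

P = 0.0107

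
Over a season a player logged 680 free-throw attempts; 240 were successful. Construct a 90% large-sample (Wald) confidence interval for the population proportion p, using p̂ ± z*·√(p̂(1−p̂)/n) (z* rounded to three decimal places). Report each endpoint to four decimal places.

p̂ = 240/680 = 0.35294.
Standard error of p̂: √(0.228374/680) = √0.000335844 = 0.018326.
For 90% confidence, z* = 1.645.
Margin = 1.645·0.018326 = 0.03015.
CI: 0.35294 ± 0.03015 = (0.3228, 0.3831).

(0.3228, 0.3831)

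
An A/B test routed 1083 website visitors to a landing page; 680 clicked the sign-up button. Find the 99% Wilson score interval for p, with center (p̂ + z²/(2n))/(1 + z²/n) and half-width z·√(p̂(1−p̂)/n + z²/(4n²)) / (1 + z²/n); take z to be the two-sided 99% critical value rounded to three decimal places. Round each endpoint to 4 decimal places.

Here p̂ = 680/1083 = 0.62789 and z = 2.576 (z² = 6.635776).
Denominator 1 + z²/n = 1 + 6.635776/1083 = 1.006127.
Adjusted center: (0.62789 + z²/(2n))/1.006127 = 0.62711.
Radicand: p̂(1−p̂)/n + z²/(4n²) = 0.000215739 + 0.000001414 = 0.000217153.
Half-width = z·√(radicand)/denom = 2.576·0.014736/1.006127 = 0.03773.
Interval: 0.62711 ± 0.03773 → (0.5894, 0.6648).

(0.5894, 0.6648)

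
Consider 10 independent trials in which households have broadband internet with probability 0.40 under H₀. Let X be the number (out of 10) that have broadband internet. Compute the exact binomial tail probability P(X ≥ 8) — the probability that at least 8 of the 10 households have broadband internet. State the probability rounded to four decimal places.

X is binomial with n = 10 and p = 0.40.
P(X ≥ 8) = C(10,8)·0.40^8·0.60^2 + C(10,9)·0.40^9·0.60^1 + C(10,10)·0.40^10·0.60^0.
= 0.010617 + 0.001573 + 0.000105 = 0.0123.

P = 0.0123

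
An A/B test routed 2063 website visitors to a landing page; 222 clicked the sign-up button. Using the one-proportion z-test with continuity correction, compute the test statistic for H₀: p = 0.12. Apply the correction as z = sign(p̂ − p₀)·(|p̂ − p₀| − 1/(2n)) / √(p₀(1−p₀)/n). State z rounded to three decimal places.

p̂ = 222/2063 = 0.10761. p̂ − p₀ = -0.012390.
1/(2n) = 0.000242.
Corrected numerator: |-0.012390| − 0.000242 = 0.012148.
Null standard error: √(0.12·0.88/2063) = √0.000051188 = 0.007155.
z = −0.012148/0.007155 = -1.698.

z = -1.698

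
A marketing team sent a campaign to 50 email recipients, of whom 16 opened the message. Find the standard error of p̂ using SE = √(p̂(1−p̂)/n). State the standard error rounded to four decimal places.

SE = 0.0660

Sample proportion p̂ = 16/50 = 0.32000.
p̂(1−p̂) = 0.217600.
SE = √(0.217600/50) = √0.004352000 = 0.0660.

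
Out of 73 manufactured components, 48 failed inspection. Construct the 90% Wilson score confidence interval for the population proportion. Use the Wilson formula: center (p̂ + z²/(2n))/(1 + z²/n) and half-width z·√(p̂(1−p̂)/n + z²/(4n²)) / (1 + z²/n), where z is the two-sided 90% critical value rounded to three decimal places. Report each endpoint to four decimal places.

Here p̂ = 48/73 = 0.65753 and z = 1.645 (z² = 2.706025).
1 + z²/n = 1.037069.
Adjusted center: (0.65753 + z²/(2n))/1.037069 = 0.65190.
Radicand: p̂(1−p̂)/n + z²/(4n²) = 0.003084698 + 0.000126948 = 0.003211646.
Half-width = 1.645·√0.003211646/1.037069 = 0.08989.
CI: 0.65190 ± 0.08989 = (0.5620, 0.7418).

(0.5620, 0.7418)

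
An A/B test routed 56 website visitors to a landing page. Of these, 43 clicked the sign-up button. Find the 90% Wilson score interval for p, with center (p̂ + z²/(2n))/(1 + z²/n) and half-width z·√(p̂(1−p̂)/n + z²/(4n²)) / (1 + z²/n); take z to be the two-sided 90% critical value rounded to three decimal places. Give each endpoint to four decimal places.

Here p̂ = 43/56 = 0.76786 and z = 1.645 (z² = 2.706025).
Denominator 1 + z²/n = 1 + 2.706025/56 = 1.048322.
Center = (0.76786 + 0.024161)/1.048322 = 0.75551.
Radicand: p̂(1−p̂)/n + z²/(4n²) = 0.003183081 + 0.000215723 = 0.003398804.
Half-width = z·√(radicand)/denom = 1.645·0.058299/1.048322 = 0.09148.
Interval: 0.75551 ± 0.09148 → (0.6640, 0.8470).

(0.6640, 0.8470)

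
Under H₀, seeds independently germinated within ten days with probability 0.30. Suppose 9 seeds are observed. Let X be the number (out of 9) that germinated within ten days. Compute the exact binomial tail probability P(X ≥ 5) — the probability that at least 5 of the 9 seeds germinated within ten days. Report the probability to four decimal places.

X is binomial with n = 9 and p = 0.30.
P(X ≥ 5) = Σ_{j=5}^{9} C(9,j)·0.30^j·0.70^{9−j}.
= 0.073514 + 0.021004 + 0.003858 + 0.000413 + 0.000020 = 0.0988.

P = 0.0988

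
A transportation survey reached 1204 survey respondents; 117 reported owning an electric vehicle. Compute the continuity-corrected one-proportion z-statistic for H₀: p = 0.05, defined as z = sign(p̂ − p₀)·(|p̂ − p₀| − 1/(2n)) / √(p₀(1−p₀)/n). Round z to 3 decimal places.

Sample proportion p̂ = 117/1204 = 0.09718. p̂ − p₀ = 0.047176.
1/(2n) = 0.000415.
Corrected numerator: |0.047176| − 0.000415 = 0.046761.
Null standard error: √(0.05·0.95/1204) = √0.000039452 = 0.006281.
z = +0.046761/0.006281 = 7.445.

z = 7.445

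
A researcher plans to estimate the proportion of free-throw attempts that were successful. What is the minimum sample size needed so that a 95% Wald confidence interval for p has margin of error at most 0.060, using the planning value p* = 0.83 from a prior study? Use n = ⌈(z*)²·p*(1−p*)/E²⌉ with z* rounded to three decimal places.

n = 151

z* = 1.960 at the 95% level.
p*(1−p*) = 0.1411.
Required n before rounding: 3.841600 × 0.1411 / 0.060² = 150.569.
⌈150.569⌉ = 151.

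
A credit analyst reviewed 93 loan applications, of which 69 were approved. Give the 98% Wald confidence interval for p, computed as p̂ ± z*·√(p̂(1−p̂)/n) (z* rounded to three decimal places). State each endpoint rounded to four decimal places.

The sample proportion is 69/93 = 0.74194.
Standard error of p̂: √(0.191467/93) = √0.002058787 = 0.045374.
z* = 2.326 at the 98% level.
Margin = 2.326·0.045374 = 0.10554.
CI: 0.74194 ± 0.10554 = (0.6364, 0.8475).

(0.6364, 0.8475)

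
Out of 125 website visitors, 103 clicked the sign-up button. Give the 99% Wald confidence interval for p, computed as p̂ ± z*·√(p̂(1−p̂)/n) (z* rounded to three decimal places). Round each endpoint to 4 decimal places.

(0.7363, 0.9117)

With x = 103 successes in n = 125, p̂ = 0.82400.
SE = √(p̂(1−p̂)/n) = √(0.145024/125) = 0.034062.
The 99% critical value is z* = 2.576.
Margin = 2.576·0.034062 = 0.08774.
CI: 0.82400 ± 0.08774 = (0.7363, 0.9117).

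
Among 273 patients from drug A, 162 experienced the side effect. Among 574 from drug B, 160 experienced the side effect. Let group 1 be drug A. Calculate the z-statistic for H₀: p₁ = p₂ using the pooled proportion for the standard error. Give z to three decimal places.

z = 8.817

Sample proportions: p̂₁ = 162/273 = 0.59341 and p̂₂ = 160/574 = 0.27875.
Pooled p̂ = (162+160)/(273+574) = 322/847 = 0.38017.
SE = √[p̂(1−p̂)(1/n₁+1/n₂)] = √[0.38017·0.61983·(1/273+1/574)] ≈ 0.035689.
z = 0.31466/0.035689 = 8.817.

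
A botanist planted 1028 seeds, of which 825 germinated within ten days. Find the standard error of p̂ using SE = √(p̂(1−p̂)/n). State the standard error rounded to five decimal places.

SE = 0.01242

Sample proportion p̂ = 825/1028 = 0.80253.
p̂(1−p̂) = 0.158476.
SE = √(0.158476/1028) = √0.000154160 = 0.01242.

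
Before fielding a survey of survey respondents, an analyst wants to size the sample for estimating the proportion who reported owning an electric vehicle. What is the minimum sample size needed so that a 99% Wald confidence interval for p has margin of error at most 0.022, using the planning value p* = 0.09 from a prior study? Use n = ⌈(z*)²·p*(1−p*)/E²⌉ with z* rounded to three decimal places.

For 99% confidence, z* = 2.576.
p*(1−p*) = 0.09·0.91 = 0.0819.
(z*)²·p*(1−p*)/E² = 6.635776·0.0819/0.000484 = 1122.872.
⌈1122.872⌉ = 1123.

n = 1123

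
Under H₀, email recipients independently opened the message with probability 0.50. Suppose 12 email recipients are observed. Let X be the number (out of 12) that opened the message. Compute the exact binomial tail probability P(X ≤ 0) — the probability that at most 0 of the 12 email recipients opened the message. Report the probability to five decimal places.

X ~ Binomial(n=12, p=0.50).
P(X ≤ 0) = C(12,0)·0.50^0·0.50^12.
= 0.000244 = 0.00024.

P = 0.00024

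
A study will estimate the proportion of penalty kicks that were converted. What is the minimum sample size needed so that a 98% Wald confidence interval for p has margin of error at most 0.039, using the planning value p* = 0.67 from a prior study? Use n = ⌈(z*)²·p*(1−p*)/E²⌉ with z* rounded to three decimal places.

The 98% critical value is z* = 2.326.
p*(1−p*) = 0.2211.
(z*)²·p*(1−p*)/E² = 5.410276·0.2211/0.001521 = 786.464.
⌈786.464⌉ = 787.

n = 787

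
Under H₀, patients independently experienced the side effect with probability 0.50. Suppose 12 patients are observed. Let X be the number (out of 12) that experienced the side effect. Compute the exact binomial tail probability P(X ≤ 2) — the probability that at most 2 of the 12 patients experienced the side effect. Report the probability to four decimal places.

X ~ Binomial(n=12, p=0.50).
P(X ≤ 2) = C(12,0)·0.50^0·0.50^12 + C(12,1)·0.50^1·0.50^11 + C(12,2)·0.50^2·0.50^10.
= 0.000244 + 0.002930 + 0.016113 = 0.0193.

P = 0.0193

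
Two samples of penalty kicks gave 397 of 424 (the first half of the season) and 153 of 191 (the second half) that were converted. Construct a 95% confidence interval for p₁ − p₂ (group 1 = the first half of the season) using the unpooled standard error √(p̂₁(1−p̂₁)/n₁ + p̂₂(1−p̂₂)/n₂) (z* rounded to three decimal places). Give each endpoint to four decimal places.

(0.0741, 0.1965)

p̂₁ = 397/424 = 0.93632, p̂₂ = 153/191 = 0.80105; p̂₁ − p̂₂ = 0.13527.
SE = √(0.000140623 + 0.000834401) = √0.000975024 = 0.031225.
The 95% critical value is z* = 1.960. Margin = 1.960·0.031225 = 0.06120.
CI: 0.13527 ± 0.06120 = (0.0741, 0.1965).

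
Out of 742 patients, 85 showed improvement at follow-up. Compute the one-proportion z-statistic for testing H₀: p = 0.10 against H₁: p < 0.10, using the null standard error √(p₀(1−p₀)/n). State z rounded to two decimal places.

Sample proportion p̂ = 85/742 = 0.11456.
Null standard error: √(0.10·0.90/742) = √0.000121294 = 0.011013.
z = (p̂ − p₀)/SE = (0.11456 − 0.10)/0.011013 = 1.32.

z = 1.32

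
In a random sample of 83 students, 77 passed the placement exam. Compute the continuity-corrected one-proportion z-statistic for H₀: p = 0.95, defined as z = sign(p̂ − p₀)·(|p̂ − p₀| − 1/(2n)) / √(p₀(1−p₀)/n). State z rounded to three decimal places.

p̂ = 77/83 = 0.92771. p̂ − p₀ = -0.022289.
1/(2n) = 0.006024.
Corrected numerator: |-0.022289| − 0.006024 = 0.016265.
Null standard error: √(0.95·0.05/83) = √0.000572289 = 0.023923.
z = −0.016265/0.023923 = -0.680.

z = -0.680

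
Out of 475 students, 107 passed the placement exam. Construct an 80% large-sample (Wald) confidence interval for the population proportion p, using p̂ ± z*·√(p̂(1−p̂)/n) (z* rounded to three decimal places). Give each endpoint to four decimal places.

With x = 107 successes in n = 475, p̂ = 0.22526.
SE(p̂) = √(0.22526·0.77474/475) = 0.019168.
For 80% confidence, z* = 1.282.
Margin = 1.282·0.019168 = 0.02457.
So the interval runs from 0.2007 to 0.2498.

(0.2007, 0.2498)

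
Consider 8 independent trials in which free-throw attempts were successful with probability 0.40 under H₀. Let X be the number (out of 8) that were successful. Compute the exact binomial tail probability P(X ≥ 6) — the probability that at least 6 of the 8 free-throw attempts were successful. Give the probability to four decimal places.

P = 0.0498

X ~ Binomial(n=8, p=0.40).
P(X ≥ 6) = C(8,6)·0.40^6·0.60^2 + C(8,7)·0.40^7·0.60^1 + C(8,8)·0.40^8·0.60^0.
= 0.041288 + 0.007864 + 0.000655 = 0.0498.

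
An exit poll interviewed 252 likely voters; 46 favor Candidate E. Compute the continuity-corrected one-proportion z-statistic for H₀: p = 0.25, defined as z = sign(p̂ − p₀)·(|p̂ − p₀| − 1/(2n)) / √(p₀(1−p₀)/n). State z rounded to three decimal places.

z = -2.400

The sample proportion is 46/252 = 0.18254. p̂ − p₀ = -0.067460.
1/(2n) = 0.001984.
Corrected numerator: |-0.067460| − 0.001984 = 0.065476.
Under H₀, SE = √(p₀(1−p₀)/n) = √(0.25·0.75/252) = √0.000744048 = 0.027277.
z = −0.065476/0.027277 = -2.400.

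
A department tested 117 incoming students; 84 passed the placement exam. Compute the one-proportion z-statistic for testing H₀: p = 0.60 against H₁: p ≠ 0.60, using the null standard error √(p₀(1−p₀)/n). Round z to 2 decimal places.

The sample proportion is 84/117 = 0.71795.
Null standard error: √(0.60·0.40/117) = √0.002051282 = 0.045291.
z = (0.71795 − 0.60)/0.045291 = 0.11795/0.045291 = 2.60.

z = 2.60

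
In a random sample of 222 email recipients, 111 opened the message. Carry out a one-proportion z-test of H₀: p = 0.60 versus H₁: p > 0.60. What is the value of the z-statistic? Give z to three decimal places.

z = -3.041

The sample proportion is 111/222 = 0.50000.
SE₀ = √(0.60·0.40/222) = 0.032880.
Test statistic: z = -0.10000/0.032880 = -3.041.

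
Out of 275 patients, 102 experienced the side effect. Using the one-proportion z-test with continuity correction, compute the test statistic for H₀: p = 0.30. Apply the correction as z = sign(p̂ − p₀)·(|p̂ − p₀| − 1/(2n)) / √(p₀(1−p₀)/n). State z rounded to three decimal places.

p̂ = 102/275 = 0.37091. p̂ − p₀ = 0.070909.
Continuity correction 1/(2n) = 1/550 = 0.001818.
Corrected numerator: |0.070909| − 0.001818 = 0.069091.
SE₀ = √(0.30·0.70/275) = 0.027634.
z = (+)0.069091/0.027634 = 2.500.

z = 2.500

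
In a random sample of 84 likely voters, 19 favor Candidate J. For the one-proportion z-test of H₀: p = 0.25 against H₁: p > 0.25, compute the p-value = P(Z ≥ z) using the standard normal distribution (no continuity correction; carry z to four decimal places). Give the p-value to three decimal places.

p̂ = 19/84 = 0.22619.
Under H₀, SE = √(p₀(1−p₀)/n) = √(0.25·0.75/84) = √0.002232143 = 0.047246.
Test statistic (full precision, shown to 4 dp): z = (19/84 − 0.25)/SE₀ ≈ -0.5040.
p-value = P(Z ≥ z) with z = -0.5040 → 0.693.

p-value = 0.693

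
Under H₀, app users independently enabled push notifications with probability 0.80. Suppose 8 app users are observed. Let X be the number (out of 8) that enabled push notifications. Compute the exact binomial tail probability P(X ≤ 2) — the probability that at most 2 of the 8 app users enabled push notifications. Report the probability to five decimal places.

P = 0.00123

X ~ Binomial(n=8, p=0.80).
P(X ≤ 2) = C(8,0)·0.80^0·0.20^8 + C(8,1)·0.80^1·0.20^7 + C(8,2)·0.80^2·0.20^6.
= 0.000003 + 0.000082 + 0.001147 = 0.00123.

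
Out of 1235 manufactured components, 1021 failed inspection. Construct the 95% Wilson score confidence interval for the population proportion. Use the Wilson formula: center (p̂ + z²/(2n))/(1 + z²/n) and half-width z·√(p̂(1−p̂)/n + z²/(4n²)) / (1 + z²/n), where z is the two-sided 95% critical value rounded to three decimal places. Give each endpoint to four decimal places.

p̂ = 1021/1235 = 0.82672; z = 1.960, so z² = 3.841600.
1 + z²/n = 1.003111.
Center = (0.82672 + 0.001555)/1.003111 = 0.82571.
Radicand: p̂(1−p̂)/n + z²/(4n²) = 0.000115995 + 0.000000630 = 0.000116625.
Half-width = z·√(radicand)/denom = 1.960·0.010799/1.003111 = 0.02110.
CI: 0.82571 ± 0.02110 = (0.8046, 0.8468).

(0.8046, 0.8468)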